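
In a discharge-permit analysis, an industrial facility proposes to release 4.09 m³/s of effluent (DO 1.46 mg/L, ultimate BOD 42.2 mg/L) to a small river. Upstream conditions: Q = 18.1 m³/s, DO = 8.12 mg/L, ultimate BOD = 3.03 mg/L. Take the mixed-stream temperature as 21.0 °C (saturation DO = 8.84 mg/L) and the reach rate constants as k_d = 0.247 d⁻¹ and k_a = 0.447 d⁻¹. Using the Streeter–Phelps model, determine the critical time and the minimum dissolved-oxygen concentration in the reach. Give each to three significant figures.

t_c ≈ 2.13 d; minimum DO ≈ 5.49 mg/L

Mixed DO = (18.1×8.12 + 4.09×1.46)/(18.1+4.09) = 152.9/22.19 = 6.892 mg/L.
Mixed L₀ = (18.1×3.03 + 4.09×42.2)/(22.19) = 227.4/22.19 = 10.25 mg/L.
Initial deficit D₀ = C_s − DO₀ = 8.84 − 6.892 = 1.948 mg/L.
t_c = (1/0.2000) ln[(0.447/0.247)(1 − 1.948×0.2000/(0.247×10.25))] = 5.000 × ln(1.531) = 2.131 d.
D_c = (0.247/0.447) × 10.25 × e^(−0.247×2.131) = 0.5526 × 10.25 × 0.5908 = 3.346 mg/L.
Minimum DO = 8.84 − 3.346 = 5.494 mg/L.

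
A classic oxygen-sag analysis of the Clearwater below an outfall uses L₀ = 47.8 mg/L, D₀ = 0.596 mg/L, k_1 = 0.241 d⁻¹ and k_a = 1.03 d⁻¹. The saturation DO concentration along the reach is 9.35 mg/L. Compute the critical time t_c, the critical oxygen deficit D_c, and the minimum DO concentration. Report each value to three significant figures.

With k_a/k_1 = 4.274 and 1 − D₀(k_a−k_1)/(k_1 L₀) = 0.9592,
t_c = ln(4.274 × 0.9592) / (1.03 − 0.241) = ln(4.099) / 0.7890 = 1.411/0.7890 = 1.788 d.
D_c = (k_1/k_a) L₀ e^(−k_1 t_c) = (0.241/1.03) × 47.8 × e^(−0.241×1.788) = 0.2340 × 47.8 × 0.6499 = 7.269 mg/L.
Minimum DO = C_s − D_c = 9.35 − 7.269 = 2.081 mg/L.

t_c ≈ 1.79 d; D_c ≈ 7.27 mg/L; min DO ≈ 2.08 mg/L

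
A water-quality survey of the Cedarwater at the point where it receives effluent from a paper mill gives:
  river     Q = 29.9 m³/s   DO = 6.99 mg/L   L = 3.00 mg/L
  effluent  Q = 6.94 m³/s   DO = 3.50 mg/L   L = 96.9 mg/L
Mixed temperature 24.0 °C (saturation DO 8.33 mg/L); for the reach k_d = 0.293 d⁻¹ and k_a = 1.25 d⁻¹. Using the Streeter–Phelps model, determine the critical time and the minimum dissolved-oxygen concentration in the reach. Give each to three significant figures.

t_c ≈ 1.12 d; minimum DO ≈ 4.84 mg/L

Mixed DO = (29.9×6.99 + 6.94×3.50)/(29.9+6.94) = 233.3/36.84 = 6.333 mg/L.
Mixed L₀ = (29.9×3.00 + 6.94×96.9)/(36.84) = 762.2/36.84 = 20.69 mg/L.
Initial deficit D₀ = C_s − DO₀ = 8.33 − 6.333 = 1.997 mg/L.
t_c = (1/0.9570) ln[(1.25/0.293)(1 − 1.997×0.9570/(0.293×20.69))] = 1.045 × ln(2.921) = 1.120 d.
D_c = (0.293/1.25) × 20.69 × e^(−0.293×1.120) = 0.2344 × 20.69 × 0.7202 = 3.493 mg/L.
Minimum DO = 8.33 − 3.493 = 4.837 mg/L.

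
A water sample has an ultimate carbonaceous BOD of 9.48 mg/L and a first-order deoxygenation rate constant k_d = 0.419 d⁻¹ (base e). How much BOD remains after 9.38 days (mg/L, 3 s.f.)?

L_t = L₀ e^(−k_d t) = 9.48 × e^(−0.419×9.38) = 9.48 × 0.01964 = 0.1862 mg/L.

L ≈ 0.186 mg/L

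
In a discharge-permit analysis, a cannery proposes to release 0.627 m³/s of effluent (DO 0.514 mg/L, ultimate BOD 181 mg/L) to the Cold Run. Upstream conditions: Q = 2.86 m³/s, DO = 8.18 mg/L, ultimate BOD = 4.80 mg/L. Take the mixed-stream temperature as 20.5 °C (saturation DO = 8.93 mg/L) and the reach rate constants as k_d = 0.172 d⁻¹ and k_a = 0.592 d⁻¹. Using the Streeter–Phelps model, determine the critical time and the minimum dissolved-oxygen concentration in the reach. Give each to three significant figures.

Mixed DO = (2.86×8.18 + 0.627×0.514)/(2.86+0.627) = 23.72/3.487 = 6.802 mg/L.
Mixed L₀ = (2.86×4.80 + 0.627×181)/(3.487) = 127.2/3.487 = 36.48 mg/L.
Initial deficit D₀ = C_s − DO₀ = 8.93 − 6.802 = 2.128 mg/L.
t_c = (1/0.4200) ln[(0.592/0.172)(1 − 2.128×0.4200/(0.172×36.48))] = 2.381 × ln(2.952) = 2.577 d.
D_c = (0.172/0.592) × 36.48 × e^(−0.172×2.577) = 0.2905 × 36.48 × 0.6420 = 6.805 mg/L.
Minimum DO = 8.93 − 6.805 = 2.125 mg/L.

t_c ≈ 2.58 d; minimum DO ≈ 2.13 mg/L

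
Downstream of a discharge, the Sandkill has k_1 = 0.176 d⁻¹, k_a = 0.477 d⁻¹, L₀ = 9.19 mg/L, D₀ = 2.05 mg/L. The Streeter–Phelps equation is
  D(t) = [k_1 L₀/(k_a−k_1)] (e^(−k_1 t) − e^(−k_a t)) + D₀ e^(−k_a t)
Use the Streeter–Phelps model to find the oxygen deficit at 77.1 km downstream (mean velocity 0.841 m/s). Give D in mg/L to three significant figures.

Travel time t = x/v = 77.1 km / (0.841 m/s) = 77100 m / 0.841 m/s = 91680 s = 1.061 d.
k_1 L₀/(k_a−k_1) = 0.176×9.19/(0.477−0.176) = 1.617/0.3010 = 5.374 mg/L.
e^(−k_1 t) = e^(−0.176×1.061) = 0.8297; e^(−k_a t) = e^(−0.477×1.061) = 0.6028.
D = 5.374 × (0.8297 − 0.6028) + 2.05 × 0.6028 = 1.219 + 1.236 = 2.455 mg/L.

D ≈ 2.45 mg/L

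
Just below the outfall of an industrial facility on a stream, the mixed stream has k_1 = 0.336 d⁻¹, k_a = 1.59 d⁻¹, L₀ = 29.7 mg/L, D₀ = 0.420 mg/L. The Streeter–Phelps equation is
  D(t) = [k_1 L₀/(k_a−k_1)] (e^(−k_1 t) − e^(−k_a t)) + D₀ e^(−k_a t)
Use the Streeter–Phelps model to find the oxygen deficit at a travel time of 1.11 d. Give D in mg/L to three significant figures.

k_1 L₀/(k_a−k_1) = 0.336×29.7/(1.59−0.336) = 9.979/1.254 = 7.958 mg/L.
e^(−k_1 t) = e^(−0.336×1.110) = 0.6887; e^(−k_a t) = e^(−1.59×1.110) = 0.1712.
D = 7.958 × (0.6887 − 0.1712) + 0.420 × 0.1712 = 4.118 + 0.07191 = 4.190 mg/L.

D ≈ 4.19 mg/L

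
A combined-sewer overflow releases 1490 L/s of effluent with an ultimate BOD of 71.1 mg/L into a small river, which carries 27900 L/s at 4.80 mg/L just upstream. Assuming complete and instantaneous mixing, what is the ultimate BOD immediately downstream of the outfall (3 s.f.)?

Flow-weighted mixing: C = (Q_r C_r + Q_w C_w)/(Q_r + Q_w)
= (27900×4.80 + 1490×71.1)/(27900 + 1490) = 239900/29390 = 8.161 mg/L.

8.16 mg/L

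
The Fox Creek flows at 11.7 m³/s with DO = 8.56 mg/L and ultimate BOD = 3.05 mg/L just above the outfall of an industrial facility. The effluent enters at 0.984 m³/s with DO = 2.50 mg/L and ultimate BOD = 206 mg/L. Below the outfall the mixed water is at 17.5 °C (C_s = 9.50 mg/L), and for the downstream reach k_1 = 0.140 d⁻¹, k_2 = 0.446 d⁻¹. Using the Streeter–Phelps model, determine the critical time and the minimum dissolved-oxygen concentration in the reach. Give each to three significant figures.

Mixed DO = (11.7×8.56 + 0.984×2.50)/(11.7+0.984) = 102.6/12.68 = 8.090 mg/L.
Mixed L₀ = (11.7×3.05 + 0.984×206)/(12.68) = 238.4/12.68 = 18.79 mg/L.
Initial deficit D₀ = C_s − DO₀ = 9.50 − 8.090 = 1.410 mg/L.
t_c = (1/0.3060) ln[(0.446/0.140)(1 − 1.410×0.3060/(0.140×18.79))] = 3.268 × ln(2.663) = 3.201 d.
D_c = (0.140/0.446) × 18.79 × e^(−0.140×3.201) = 0.3139 × 18.79 × 0.6388 = 3.769 mg/L.
Minimum DO = 9.50 − 3.769 = 5.731 mg/L.

t_c ≈ 3.20 d; minimum DO ≈ 5.73 mg/L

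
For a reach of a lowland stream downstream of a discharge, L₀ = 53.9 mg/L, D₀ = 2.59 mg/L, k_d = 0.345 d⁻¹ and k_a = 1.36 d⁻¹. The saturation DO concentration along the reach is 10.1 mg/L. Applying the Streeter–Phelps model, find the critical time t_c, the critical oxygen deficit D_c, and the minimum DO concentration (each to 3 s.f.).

t_c = [1/(k_a−k_d)] ln[(k_a/k_d)(1 − D₀(k_a−k_d)/(k_d L₀))]
= [1/(1.36−0.345)] ln[(1.36/0.345)(1 − 2.59×1.015/(0.345×53.9))]
= (1/1.015) ln[3.942 × 0.8586] = 0.9852 × ln(3.385) = 0.9852 × 1.219 = 1.201 d.
L(t_c) = L₀ e^(−k_d t_c) = 53.9 × 0.6607 = 35.61 mg/L, and at the critical point k_a D_c = k_d L, so D_c = (0.345/1.36) × 35.61 = 9.034 mg/L.
Minimum DO = C_s − D_c = 10.1 − 9.034 = 1.066 mg/L.

t_c ≈ 1.20 d; D_c ≈ 9.03 mg/L; min DO ≈ 1.07 mg/L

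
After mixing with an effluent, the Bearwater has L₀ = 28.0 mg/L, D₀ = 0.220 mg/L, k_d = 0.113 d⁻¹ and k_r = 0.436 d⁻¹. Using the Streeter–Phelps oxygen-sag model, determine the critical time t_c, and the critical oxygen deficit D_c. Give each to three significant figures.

t_c = [1/(k_r−k_d)] ln[(k_r/k_d)(1 − D₀(k_r−k_d)/(k_d L₀))]
= [1/(0.436−0.113)] ln[(0.436/0.113)(1 − 0.220×0.3230/(0.113×28.0))]
= (1/0.3230) ln[3.858 × 0.9775] = 3.096 × ln(3.772) = 3.096 × 1.328 = 4.110 d.
L(t_c) = L₀ e^(−k_d t_c) = 28.0 × 0.6285 = 17.60 mg/L, and at the critical point k_r D_c = k_d L, so D_c = (0.113/0.436) × 17.60 = 4.561 mg/L.

t_c ≈ 4.11 d; D_c ≈ 4.56 mg/L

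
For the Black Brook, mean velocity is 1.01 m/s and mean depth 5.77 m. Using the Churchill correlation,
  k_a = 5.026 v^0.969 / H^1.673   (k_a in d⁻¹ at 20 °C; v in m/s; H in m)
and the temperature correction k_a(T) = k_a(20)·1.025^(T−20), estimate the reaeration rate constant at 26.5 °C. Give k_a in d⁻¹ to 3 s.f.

k_a ≈ 0.317 d⁻¹

k_a(20) = 5.026 × 1.01^0.969 / 5.77^1.673 = 5.026 × 1.010 / 18.77 = 0.2704 d⁻¹.
k_a(26.5) = 0.2704 × 1.025^(26.5−20) = 0.2704 × 1.174 = 0.3174 d⁻¹.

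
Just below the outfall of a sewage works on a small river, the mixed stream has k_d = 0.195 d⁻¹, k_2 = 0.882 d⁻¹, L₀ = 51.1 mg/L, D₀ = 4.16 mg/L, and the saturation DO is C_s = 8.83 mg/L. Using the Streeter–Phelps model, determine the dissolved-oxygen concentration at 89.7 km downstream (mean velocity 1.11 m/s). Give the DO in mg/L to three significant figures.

Travel time t = x/v = 89.7 km / (1.11 m/s) = 89700 m / 1.11 m/s = 80810 s = 0.9353 d.
k_d L₀/(k_2−k_d) = 0.195×51.1/(0.882−0.195) = 9.965/0.6870 = 14.50 mg/L.
e^(−k_d t) = e^(−0.195×0.9353) = 0.8333; e^(−k_2 t) = e^(−0.882×0.9353) = 0.4383.
D = 14.50 × (0.8333 − 0.4383) + 4.16 × 0.4383 = 5.730 + 1.823 = 7.553 mg/L.
DO = C_s − D = 8.83 − 7.553 = 1.277 mg/L.

DO ≈ 1.28 mg/L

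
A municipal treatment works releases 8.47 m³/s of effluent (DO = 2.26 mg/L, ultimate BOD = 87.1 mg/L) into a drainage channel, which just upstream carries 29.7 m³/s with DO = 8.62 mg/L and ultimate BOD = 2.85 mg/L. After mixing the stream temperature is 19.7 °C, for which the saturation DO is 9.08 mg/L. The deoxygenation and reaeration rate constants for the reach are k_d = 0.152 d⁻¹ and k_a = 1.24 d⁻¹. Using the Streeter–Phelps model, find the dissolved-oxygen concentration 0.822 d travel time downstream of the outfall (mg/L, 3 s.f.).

Mixed DO = (29.7×8.62 + 8.47×2.26)/(29.7+8.47) = 275.2/38.17 = 7.209 mg/L.
Mixed L₀ = (29.7×2.85 + 8.47×87.1)/(38.17) = 822.4/38.17 = 21.55 mg/L.
Initial deficit D₀ = C_s − DO₀ = 9.08 − 7.209 = 1.871 mg/L.
D(0.822) = [0.152×21.55/(1.24−0.152)](e^(−0.152×0.822) − e^(−1.24×0.822)) + 1.871 e^(−1.24×0.822)
= 3.010 × (0.8825 − 0.3609) + 1.871 × 0.3609 = 2.246 mg/L.
DO = 9.08 − 2.246 = 6.834 mg/L.

DO ≈ 6.83 mg/L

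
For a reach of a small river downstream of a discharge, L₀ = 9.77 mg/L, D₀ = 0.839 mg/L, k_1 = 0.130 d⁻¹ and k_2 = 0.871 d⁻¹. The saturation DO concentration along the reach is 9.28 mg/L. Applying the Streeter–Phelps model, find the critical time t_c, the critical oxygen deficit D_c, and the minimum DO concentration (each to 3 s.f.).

t_c = [1/(k_2−k_1)] ln[(k_2/k_1)(1 − D₀(k_2−k_1)/(k_1 L₀))]
= [1/(0.871−0.130)] ln[(0.871/0.130)(1 − 0.839×0.7410/(0.130×9.77))]
= (1/0.7410) ln[6.700 × 0.5105] = 1.350 × ln(3.420) = 1.350 × 1.230 = 1.660 d.
L(t_c) = L₀ e^(−k_1 t_c) = 9.77 × 0.8059 = 7.874 mg/L, and at the critical point k_2 D_c = k_1 L, so D_c = (0.130/0.871) × 7.874 = 1.175 mg/L.
Minimum DO = C_s − D_c = 9.28 − 1.175 = 8.105 mg/L.

t_c ≈ 1.66 d; D_c ≈ 1.18 mg/L; min DO ≈ 8.10 mg/L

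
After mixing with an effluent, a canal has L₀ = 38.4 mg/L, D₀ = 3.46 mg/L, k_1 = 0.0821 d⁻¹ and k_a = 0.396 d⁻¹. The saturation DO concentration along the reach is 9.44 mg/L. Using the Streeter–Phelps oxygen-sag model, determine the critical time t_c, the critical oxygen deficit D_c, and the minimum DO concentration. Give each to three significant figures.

t_c ≈ 3.67 d; D_c ≈ 5.89 mg/L; min DO ≈ 3.55 mg/L

t_c = [1/(k_a−k_1)] ln[(k_a/k_1)(1 − D₀(k_a−k_1)/(k_1 L₀))]
= [1/(0.396−0.0821)] ln[(0.396/0.0821)(1 − 3.46×0.3139/(0.0821×38.4))]
= (1/0.3139) ln[4.823 × 0.6555] = 3.186 × ln(3.162) = 3.186 × 1.151 = 3.667 d.
L(t_c) = L₀ e^(−k_1 t_c) = 38.4 × 0.7400 = 28.42 mg/L, and at the critical point k_a D_c = k_1 L, so D_c = (0.0821/0.396) × 28.42 = 5.891 mg/L.
Minimum DO = C_s − D_c = 9.44 − 5.891 = 3.549 mg/L.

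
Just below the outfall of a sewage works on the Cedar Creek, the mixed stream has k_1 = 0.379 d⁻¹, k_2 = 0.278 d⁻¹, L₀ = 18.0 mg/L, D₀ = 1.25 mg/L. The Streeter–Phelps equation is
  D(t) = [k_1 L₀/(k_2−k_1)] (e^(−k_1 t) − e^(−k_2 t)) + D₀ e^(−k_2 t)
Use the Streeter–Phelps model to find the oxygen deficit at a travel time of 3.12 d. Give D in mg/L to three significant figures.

D ≈ 8.19 mg/L

k_1 L₀/(k_2−k_1) = 0.379×18.0/(0.278−0.379) = 6.822/-0.1010 = -67.54 mg/L.
e^(−k_1 t) = e^(−0.379×3.120) = 0.3065; e^(−k_2 t) = e^(−0.278×3.120) = 0.4201.
D = -67.54 × (0.3065 − 0.4201) + 1.25 × 0.4201 = 7.669 + 0.5251 = 8.194 mg/L.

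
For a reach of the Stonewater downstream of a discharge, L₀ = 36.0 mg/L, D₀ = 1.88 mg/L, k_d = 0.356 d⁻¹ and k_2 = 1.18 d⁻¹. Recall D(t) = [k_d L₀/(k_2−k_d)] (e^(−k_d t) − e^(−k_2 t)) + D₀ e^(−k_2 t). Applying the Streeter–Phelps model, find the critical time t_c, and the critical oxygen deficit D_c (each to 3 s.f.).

With k_2/k_d = 3.315 and 1 − D₀(k_2−k_d)/(k_d L₀) = 0.8791,
t_c = ln(3.315 × 0.8791) / (1.18 − 0.356) = ln(2.914) / 0.8240 = 1.070/0.8240 = 1.298 d.
L(t_c) = L₀ e^(−k_d t_c) = 36.0 × 0.6300 = 22.68 mg/L, and at the critical point k_2 D_c = k_d L, so D_c = (0.356/1.18) × 22.68 = 6.842 mg/L.

t_c ≈ 1.30 d; D_c ≈ 6.84 mg/L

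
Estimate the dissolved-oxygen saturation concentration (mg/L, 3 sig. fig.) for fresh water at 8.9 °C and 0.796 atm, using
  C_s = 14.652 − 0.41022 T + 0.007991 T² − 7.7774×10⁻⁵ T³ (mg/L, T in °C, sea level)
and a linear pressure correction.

At sea level: C_s = 14.652 − 0.41022×8.9 + 0.007991×8.9² − 7.7774×10⁻⁵×8.9³ = 11.58 mg/L.
Pressure correction: C_s' = 11.58 × 0.796 = 9.217 mg/L.

C_s ≈ 9.22 mg/L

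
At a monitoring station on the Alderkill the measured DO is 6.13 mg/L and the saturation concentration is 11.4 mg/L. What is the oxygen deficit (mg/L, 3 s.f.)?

D = C_s − C = 11.4 − 6.13 = 5.27 mg/L.

D ≈ 5.27 mg/L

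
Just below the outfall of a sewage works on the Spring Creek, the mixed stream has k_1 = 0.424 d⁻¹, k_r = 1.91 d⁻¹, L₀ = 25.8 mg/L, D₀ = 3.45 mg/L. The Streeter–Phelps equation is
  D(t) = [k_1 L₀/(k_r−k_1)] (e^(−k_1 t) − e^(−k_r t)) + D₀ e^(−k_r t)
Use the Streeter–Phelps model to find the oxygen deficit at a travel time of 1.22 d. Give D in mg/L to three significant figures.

k_1 L₀/(k_r−k_1) = 0.424×25.8/(1.91−0.424) = 10.94/1.486 = 7.362 mg/L.
e^(−k_1 t) = e^(−0.424×1.220) = 0.5961; e^(−k_r t) = e^(−1.91×1.220) = 0.09728.
D = 7.362 × (0.5961 − 0.09728) + 3.45 × 0.09728 = 3.672 + 0.3356 = 4.008 mg/L.

D ≈ 4.01 mg/L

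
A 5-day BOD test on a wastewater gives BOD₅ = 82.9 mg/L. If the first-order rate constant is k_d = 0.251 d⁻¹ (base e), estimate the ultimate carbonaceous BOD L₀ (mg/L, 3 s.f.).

BOD₅ = L₀(1 − e^(−5k_d)) ⇒ L₀ = BOD₅ / (1 − e^(−5×0.251))
= 82.9 / (1 − 0.2851) = 82.9 / 0.7149 = 116.0 mg/L.

L₀ ≈ 116 mg/L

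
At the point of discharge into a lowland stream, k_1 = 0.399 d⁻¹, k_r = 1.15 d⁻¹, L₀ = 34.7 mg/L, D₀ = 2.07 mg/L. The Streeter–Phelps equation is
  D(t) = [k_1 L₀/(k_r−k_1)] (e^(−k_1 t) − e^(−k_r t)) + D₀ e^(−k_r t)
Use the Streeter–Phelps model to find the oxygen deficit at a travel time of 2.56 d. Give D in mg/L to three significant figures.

k_1 L₀/(k_r−k_1) = 0.399×34.7/(1.15−0.399) = 13.85/0.7510 = 18.44 mg/L.
e^(−k_1 t) = e^(−0.399×2.560) = 0.3601; e^(−k_r t) = e^(−1.15×2.560) = 0.05265.
D = 18.44 × (0.3601 − 0.05265) + 2.07 × 0.05265 = 5.668 + 0.1090 = 5.777 mg/L.

D ≈ 5.78 mg/L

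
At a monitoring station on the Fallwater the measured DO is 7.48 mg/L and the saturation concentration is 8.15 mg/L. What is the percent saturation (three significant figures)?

% saturation = C/C_s × 100 = 7.48/8.15 × 100 = 91.8 %.

91.8 % saturation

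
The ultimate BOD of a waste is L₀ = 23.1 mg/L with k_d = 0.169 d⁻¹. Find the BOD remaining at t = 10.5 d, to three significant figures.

L_t = L₀ e^(−k_d t) = 23.1 × e^(−0.169×10.5) = 23.1 × 0.1696 = 3.917 mg/L.

L ≈ 3.92 mg/L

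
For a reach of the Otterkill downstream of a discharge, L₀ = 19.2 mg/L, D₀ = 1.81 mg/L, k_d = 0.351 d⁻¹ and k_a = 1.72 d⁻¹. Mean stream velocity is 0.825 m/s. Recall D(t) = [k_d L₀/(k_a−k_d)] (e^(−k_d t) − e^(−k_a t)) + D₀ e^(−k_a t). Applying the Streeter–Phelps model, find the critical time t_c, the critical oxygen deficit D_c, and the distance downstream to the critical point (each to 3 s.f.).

t_c = [1/(k_a−k_d)] ln[(k_a/k_d)(1 − D₀(k_a−k_d)/(k_d L₀))]
= [1/(1.72−0.351)] ln[(1.72/0.351)(1 − 1.81×1.369/(0.351×19.2))]
= (1/1.369) ln[4.900 × 0.6323] = 0.7305 × ln(3.099) = 0.7305 × 1.131 = 0.8261 d.
D_c = (k_d/k_a) L₀ e^(−k_d t_c) = (0.351/1.72) × 19.2 × e^(−0.351×0.8261) = 0.2041 × 19.2 × 0.7483 = 2.932 mg/L.
x_c = v t_c = 0.825 m/s × 0.8261 d × 86400 s/d = 58880 m ≈ 58.9 km.

t_c ≈ 0.826 d; D_c ≈ 2.93 mg/L; x_c ≈ 58.9 km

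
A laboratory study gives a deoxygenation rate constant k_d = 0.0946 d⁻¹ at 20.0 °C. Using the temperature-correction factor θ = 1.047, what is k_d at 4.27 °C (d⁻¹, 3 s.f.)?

k_d ≈ 0.0459 d⁻¹

k_d(T₂) = k_d(T₁) · θ^(T₂−T₁) = 0.0946 × 1.047^(4.27−20.0)
= 0.0946 × 1.047^-15.7 = 0.0946 × 0.4856 = 0.04593 d⁻¹.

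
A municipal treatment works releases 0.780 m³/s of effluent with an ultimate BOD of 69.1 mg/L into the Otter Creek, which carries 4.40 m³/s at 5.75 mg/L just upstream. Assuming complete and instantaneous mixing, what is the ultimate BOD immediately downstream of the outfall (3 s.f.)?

15.3 mg/L

Flow-weighted mixing: C = (Q_r C_r + Q_w C_w)/(Q_r + Q_w)
= (4.40×5.75 + 0.780×69.1)/(4.40 + 0.780) = 79.20/5.180 = 15.29 mg/L.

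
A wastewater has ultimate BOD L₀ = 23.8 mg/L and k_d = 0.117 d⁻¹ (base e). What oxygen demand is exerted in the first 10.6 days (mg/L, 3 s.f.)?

y_t = L₀(1 − e^(−k_d t)) = 23.8 × (1 − e^(−0.117×10.6))
= 23.8 × (1 − 0.2893) = 23.8 × 0.7107 = 16.91 mg/L.

y ≈ 16.9 mg/L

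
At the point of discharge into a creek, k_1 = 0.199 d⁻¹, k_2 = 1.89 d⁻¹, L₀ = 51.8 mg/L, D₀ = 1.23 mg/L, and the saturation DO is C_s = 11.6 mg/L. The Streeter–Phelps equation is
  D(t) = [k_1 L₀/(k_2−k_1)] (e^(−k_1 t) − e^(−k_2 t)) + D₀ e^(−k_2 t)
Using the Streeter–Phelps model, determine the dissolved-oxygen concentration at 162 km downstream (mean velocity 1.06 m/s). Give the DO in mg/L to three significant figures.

Travel time t = x/v = 162 km / (1.06 m/s) = 162000 m / 1.06 m/s = 152800 s = 1.769 d.
k_1 L₀/(k_2−k_1) = 0.199×51.8/(1.89−0.199) = 10.31/1.691 = 6.096 mg/L.
e^(−k_1 t) = e^(−0.199×1.769) = 0.7033; e^(−k_2 t) = e^(−1.89×1.769) = 0.03533.
D = 6.096 × (0.7033 − 0.03533) + 1.23 × 0.03533 = 4.072 + 0.04345 = 4.115 mg/L.
DO = C_s − D = 11.6 − 4.115 = 7.485 mg/L.

DO ≈ 7.48 mg/L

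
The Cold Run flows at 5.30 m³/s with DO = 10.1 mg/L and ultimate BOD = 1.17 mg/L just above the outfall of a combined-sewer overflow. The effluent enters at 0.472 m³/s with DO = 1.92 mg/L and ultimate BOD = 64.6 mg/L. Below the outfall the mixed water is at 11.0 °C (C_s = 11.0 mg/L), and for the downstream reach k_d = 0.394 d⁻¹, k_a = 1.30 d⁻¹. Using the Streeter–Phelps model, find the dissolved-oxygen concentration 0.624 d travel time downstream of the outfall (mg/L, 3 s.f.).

Mixed DO = (5.30×10.1 + 0.472×1.92)/(5.30+0.472) = 54.44/5.772 = 9.431 mg/L.
Mixed L₀ = (5.30×1.17 + 0.472×64.6)/(5.772) = 36.69/5.772 = 6.357 mg/L.
Initial deficit D₀ = C_s − DO₀ = 11.0 − 9.431 = 1.569 mg/L.
D(0.624) = [0.394×6.357/(1.30−0.394)](e^(−0.394×0.624) − e^(−1.30×0.624)) + 1.569 e^(−1.30×0.624)
= 2.764 × (0.7820 − 0.4443) + 1.569 × 0.4443 = 1.631 mg/L.
DO = 11.0 − 1.631 = 9.369 mg/L.

DO ≈ 9.37 mg/L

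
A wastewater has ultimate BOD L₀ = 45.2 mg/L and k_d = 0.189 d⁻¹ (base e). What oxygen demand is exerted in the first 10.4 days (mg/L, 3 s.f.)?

y_t = L₀(1 − e^(−k_d t)) = 45.2 × (1 − e^(−0.189×10.4))
= 45.2 × (1 − 0.1401) = 45.2 × 0.8599 = 38.87 mg/L.

y ≈ 38.9 mg/L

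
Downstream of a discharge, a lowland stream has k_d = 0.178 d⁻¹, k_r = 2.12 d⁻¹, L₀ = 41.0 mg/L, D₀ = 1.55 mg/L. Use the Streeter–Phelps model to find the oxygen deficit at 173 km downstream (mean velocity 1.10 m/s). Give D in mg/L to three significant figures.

D ≈ 2.67 mg/L

Travel time t = x/v = 173 km / (1.10 m/s) = 173000 m / 1.10 m/s = 157300 s = 1.820 d.
k_d L₀/(k_r−k_d) = 0.178×41.0/(2.12−0.178) = 7.298/1.942 = 3.758 mg/L.
e^(−k_d t) = e^(−0.178×1.820) = 0.7232; e^(−k_r t) = e^(−2.12×1.820) = 0.02109.
D = 3.758 × (0.7232 − 0.02109) + 1.55 × 0.02109 = 2.639 + 0.03269 = 2.671 mg/L.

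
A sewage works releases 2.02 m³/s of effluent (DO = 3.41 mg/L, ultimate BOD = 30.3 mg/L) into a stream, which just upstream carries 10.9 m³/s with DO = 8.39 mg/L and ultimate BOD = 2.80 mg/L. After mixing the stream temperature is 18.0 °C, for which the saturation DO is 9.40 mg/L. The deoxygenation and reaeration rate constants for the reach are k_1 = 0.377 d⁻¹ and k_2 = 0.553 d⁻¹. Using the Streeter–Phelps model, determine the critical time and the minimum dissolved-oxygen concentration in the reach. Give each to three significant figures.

Mixed DO = (10.9×8.39 + 2.02×3.41)/(10.9+2.02) = 98.34/12.92 = 7.611 mg/L.
Mixed L₀ = (10.9×2.80 + 2.02×30.3)/(12.92) = 91.73/12.92 = 7.100 mg/L.
Initial deficit D₀ = C_s − DO₀ = 9.40 − 7.611 = 1.789 mg/L.
t_c = (1/0.1760) ln[(0.553/0.377)(1 − 1.789×0.1760/(0.377×7.100))] = 5.682 × ln(1.294) = 1.466 d.
D_c = (0.377/0.553) × 7.100 × e^(−0.377×1.466) = 0.6817 × 7.100 × 0.5754 = 2.785 mg/L.
Minimum DO = 9.40 − 2.785 = 6.615 mg/L.

t_c ≈ 1.47 d; minimum DO ≈ 6.61 mg/L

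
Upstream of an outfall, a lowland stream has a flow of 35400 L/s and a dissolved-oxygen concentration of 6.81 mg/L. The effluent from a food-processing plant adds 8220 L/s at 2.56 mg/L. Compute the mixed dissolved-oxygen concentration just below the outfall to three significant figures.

Flow-weighted mixing: C = (Q_r C_r + Q_w C_w)/(Q_r + Q_w)
= (35400×6.81 + 8220×2.56)/(35400 + 8220) = 262100/43620 = 6.009 mg/L.

6.01 mg/L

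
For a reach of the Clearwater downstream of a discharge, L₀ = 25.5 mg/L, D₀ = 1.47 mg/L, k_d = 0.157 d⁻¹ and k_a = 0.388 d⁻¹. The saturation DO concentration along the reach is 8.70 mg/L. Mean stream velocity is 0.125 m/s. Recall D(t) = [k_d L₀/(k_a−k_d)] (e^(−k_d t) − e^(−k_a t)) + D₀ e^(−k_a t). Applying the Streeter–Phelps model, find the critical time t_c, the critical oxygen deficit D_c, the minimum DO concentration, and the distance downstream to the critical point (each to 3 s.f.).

t_c ≈ 3.53 d; D_c ≈ 5.93 mg/L; min DO ≈ 2.77 mg/L; x_c ≈ 38.2 km

At the critical point dD/dt = 0, so k_d L₀ e^(−k_d t) = k_a D. Substituting D(t) from the Streeter–Phelps equation and solving for t gives
t_c = ln[(k_a/k_d)(1 − D₀(k_a−k_d)/(k_d L₀))] / (k_a−k_d).
Here k_a−k_d = 0.2310 d⁻¹ and 1 − D₀(k_a−k_d)/(k_d L₀) = 1 − 1.47×0.2310/(0.157×25.5) = 0.9152, so
t_c = ln(2.471 × 0.9152) / 0.2310 = 0.8161 / 0.2310 = 3.533 d.
D_c = (k_d/k_a) L₀ e^(−k_d t_c) = (0.157/0.388) × 25.5 × e^(−0.157×3.533) = 0.4046 × 25.5 × 0.5743 = 5.925 mg/L.
Minimum DO = C_s − D_c = 8.70 − 5.925 = 2.775 mg/L.
x_c = v t_c = 0.125 m/s × 3.533 d × 86400 s/d = 38160 m ≈ 38.2 km.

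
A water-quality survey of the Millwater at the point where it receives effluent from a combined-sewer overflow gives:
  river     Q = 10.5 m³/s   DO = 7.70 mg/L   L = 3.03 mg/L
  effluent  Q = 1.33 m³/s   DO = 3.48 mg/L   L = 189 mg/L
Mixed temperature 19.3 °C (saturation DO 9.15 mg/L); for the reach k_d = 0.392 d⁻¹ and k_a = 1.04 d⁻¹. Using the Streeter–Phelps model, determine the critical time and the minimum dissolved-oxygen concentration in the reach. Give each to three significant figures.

t_c ≈ 1.29 d; minimum DO ≈ 3.70 mg/L

Mixed DO = (10.5×7.70 + 1.33×3.48)/(10.5+1.33) = 85.48/11.83 = 7.226 mg/L.
Mixed L₀ = (10.5×3.03 + 1.33×189)/(11.83) = 283.2/11.83 = 23.94 mg/L.
Initial deficit D₀ = C_s − DO₀ = 9.15 − 7.226 = 1.924 mg/L.
t_c = (1/0.6480) ln[(1.04/0.392)(1 − 1.924×0.6480/(0.392×23.94))] = 1.543 × ln(2.300) = 1.286 d.
D_c = (0.392/1.04) × 23.94 × e^(−0.392×1.286) = 0.3769 × 23.94 × 0.6041 = 5.451 mg/L.
Minimum DO = 9.15 − 5.451 = 3.699 mg/L.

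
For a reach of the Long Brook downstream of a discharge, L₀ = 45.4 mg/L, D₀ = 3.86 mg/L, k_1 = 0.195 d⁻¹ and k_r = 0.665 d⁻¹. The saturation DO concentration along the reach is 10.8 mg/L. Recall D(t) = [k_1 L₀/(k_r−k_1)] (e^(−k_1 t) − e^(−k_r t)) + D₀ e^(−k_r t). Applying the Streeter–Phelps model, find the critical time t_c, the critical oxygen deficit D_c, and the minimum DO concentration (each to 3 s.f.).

At the critical point dD/dt = 0, so k_1 L₀ e^(−k_1 t) = k_r D. Substituting D(t) from the Streeter–Phelps equation and solving for t gives
t_c = ln[(k_r/k_1)(1 − D₀(k_r−k_1)/(k_1 L₀))] / (k_r−k_1).
Here k_r−k_1 = 0.4700 d⁻¹ and 1 − D₀(k_r−k_1)/(k_1 L₀) = 1 − 3.86×0.4700/(0.195×45.4) = 0.7951, so
t_c = ln(3.410 × 0.7951) / 0.4700 = 0.9975 / 0.4700 = 2.122 d.
D_c = (k_1/k_r) L₀ e^(−k_1 t_c) = (0.195/0.665) × 45.4 × e^(−0.195×2.122) = 0.2932 × 45.4 × 0.6611 = 8.801 mg/L.
Minimum DO = C_s − D_c = 10.8 − 8.801 = 1.999 mg/L.

t_c ≈ 2.12 d; D_c ≈ 8.80 mg/L; min DO ≈ 2.00 mg/L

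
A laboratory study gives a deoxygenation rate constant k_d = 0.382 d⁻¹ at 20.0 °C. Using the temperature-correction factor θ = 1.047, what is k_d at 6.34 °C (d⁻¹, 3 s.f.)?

k_d(T₂) = k_d(T₁) · θ^(T₂−T₁) = 0.382 × 1.047^(6.34−20.0)
= 0.382 × 1.047^-13.7 = 0.382 × 0.5340 = 0.2040 d⁻¹.

k_d ≈ 0.204 d⁻¹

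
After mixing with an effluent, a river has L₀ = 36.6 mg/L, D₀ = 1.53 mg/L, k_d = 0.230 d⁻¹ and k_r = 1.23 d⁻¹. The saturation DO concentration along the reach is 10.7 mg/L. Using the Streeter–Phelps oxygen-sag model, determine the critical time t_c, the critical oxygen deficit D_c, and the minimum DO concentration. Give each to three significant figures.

t_c ≈ 1.48 d; D_c ≈ 4.87 mg/L; min DO ≈ 5.83 mg/L

t_c = [1/(k_r−k_d)] ln[(k_r/k_d)(1 − D₀(k_r−k_d)/(k_d L₀))]
= [1/(1.23−0.230)] ln[(1.23/0.230)(1 − 1.53×1.000/(0.230×36.6))]
= (1/1.000) ln[5.348 × 0.8182] = 1.000 × ln(4.376) = 1.000 × 1.476 = 1.476 d.
L(t_c) = L₀ e^(−k_d t_c) = 36.6 × 0.7121 = 26.06 mg/L, and at the critical point k_r D_c = k_d L, so D_c = (0.230/1.23) × 26.06 = 4.874 mg/L.
Minimum DO = C_s − D_c = 10.7 − 4.874 = 5.826 mg/L.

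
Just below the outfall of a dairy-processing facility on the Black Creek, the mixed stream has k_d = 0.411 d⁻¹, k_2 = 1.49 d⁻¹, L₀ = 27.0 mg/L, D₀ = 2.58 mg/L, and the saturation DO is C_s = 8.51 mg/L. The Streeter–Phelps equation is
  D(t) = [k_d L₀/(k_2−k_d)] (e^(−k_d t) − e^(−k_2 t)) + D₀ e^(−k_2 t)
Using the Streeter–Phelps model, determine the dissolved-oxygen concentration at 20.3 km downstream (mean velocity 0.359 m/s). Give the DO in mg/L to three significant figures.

DO ≈ 3.56 mg/L

Travel time t = x/v = 20.3 km / (0.359 m/s) = 20300 m / 0.359 m/s = 56550 s = 0.6545 d.
k_d L₀/(k_2−k_d) = 0.411×27.0/(1.49−0.411) = 11.10/1.079 = 10.28 mg/L.
e^(−k_d t) = e^(−0.411×0.6545) = 0.7642; e^(−k_2 t) = e^(−1.49×0.6545) = 0.3771.
D = 10.28 × (0.7642 − 0.3771) + 2.58 × 0.3771 = 3.980 + 0.9730 = 4.953 mg/L.
DO = C_s − D = 8.51 − 4.953 = 3.557 mg/L.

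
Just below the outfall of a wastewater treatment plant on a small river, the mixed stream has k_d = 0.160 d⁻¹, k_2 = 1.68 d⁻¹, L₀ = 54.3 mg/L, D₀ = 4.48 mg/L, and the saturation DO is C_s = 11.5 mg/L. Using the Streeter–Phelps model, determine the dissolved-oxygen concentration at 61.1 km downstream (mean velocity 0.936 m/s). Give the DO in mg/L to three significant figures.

DO ≈ 6.78 mg/L

Travel time t = x/v = 61.1 km / (0.936 m/s) = 61100 m / 0.936 m/s = 65280 s = 0.7555 d.
k_d L₀/(k_2−k_d) = 0.160×54.3/(1.68−0.160) = 8.688/1.520 = 5.716 mg/L.
e^(−k_d t) = e^(−0.160×0.7555) = 0.8861; e^(−k_2 t) = e^(−1.68×0.7555) = 0.2810.
D = 5.716 × (0.8861 − 0.2810) + 4.48 × 0.2810 = 3.459 + 1.259 = 4.718 mg/L.
DO = C_s − D = 11.5 − 4.718 = 6.782 mg/L.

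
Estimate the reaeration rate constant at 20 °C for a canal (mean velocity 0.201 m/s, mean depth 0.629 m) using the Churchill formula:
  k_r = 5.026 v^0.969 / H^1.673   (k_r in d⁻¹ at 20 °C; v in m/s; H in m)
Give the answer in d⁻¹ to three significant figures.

k_r = 5.026 × 0.201^0.969 / 0.629^1.673 = 5.026 × 0.2113 / 0.4604 = 2.306 d⁻¹.

k_r ≈ 2.31 d⁻¹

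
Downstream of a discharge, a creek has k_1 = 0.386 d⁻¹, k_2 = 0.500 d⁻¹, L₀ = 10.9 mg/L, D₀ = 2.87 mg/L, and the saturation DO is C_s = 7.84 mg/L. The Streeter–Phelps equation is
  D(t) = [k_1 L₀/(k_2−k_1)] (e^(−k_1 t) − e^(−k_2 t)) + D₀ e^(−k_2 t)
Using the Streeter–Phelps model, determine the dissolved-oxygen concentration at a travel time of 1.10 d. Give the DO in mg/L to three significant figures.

DO ≈ 3.34 mg/L

k_1 L₀/(k_2−k_1) = 0.386×10.9/(0.500−0.386) = 4.207/0.1140 = 36.91 mg/L.
e^(−k_1 t) = e^(−0.386×1.100) = 0.6540; e^(−k_2 t) = e^(−0.500×1.100) = 0.5769.
D = 36.91 × (0.6540 − 0.5769) + 2.87 × 0.5769 = 2.845 + 1.656 = 4.501 mg/L.
DO = C_s − D = 7.84 − 4.501 = 3.339 mg/L.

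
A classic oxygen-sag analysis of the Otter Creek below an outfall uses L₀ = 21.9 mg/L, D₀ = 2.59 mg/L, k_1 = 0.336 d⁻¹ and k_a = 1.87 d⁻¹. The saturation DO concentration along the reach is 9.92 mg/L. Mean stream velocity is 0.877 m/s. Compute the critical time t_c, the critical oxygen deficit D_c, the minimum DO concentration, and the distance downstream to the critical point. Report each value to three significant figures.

t_c = [1/(k_a−k_1)] ln[(k_a/k_1)(1 − D₀(k_a−k_1)/(k_1 L₀))]
= [1/(1.87−0.336)] ln[(1.87/0.336)(1 − 2.59×1.534/(0.336×21.9))]
= (1/1.534) ln[5.565 × 0.4601] = 0.6519 × ln(2.560) = 0.6519 × 0.9402 = 0.6129 d.
D_c = (k_1/k_a) L₀ e^(−k_1 t_c) = (0.336/1.87) × 21.9 × e^(−0.336×0.6129) = 0.1797 × 21.9 × 0.8139 = 3.203 mg/L.
Minimum DO = C_s − D_c = 9.92 − 3.203 = 6.717 mg/L.
x_c = v t_c = 0.877 m/s × 0.6129 d × 86400 s/d = 46440 m ≈ 46.4 km.

t_c ≈ 0.613 d; D_c ≈ 3.20 mg/L; min DO ≈ 6.72 mg/L; x_c ≈ 46.4 km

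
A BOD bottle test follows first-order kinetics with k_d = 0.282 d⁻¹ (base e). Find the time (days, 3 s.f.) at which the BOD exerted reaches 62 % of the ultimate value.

y/L₀ = 1 − e^(−k_d t) = 0.62 ⇒ e^(−k_d t) = 0.380
t = −ln(0.380) / 0.282 = 0.9676 / 0.282 = 3.431 d.

t ≈ 3.43 d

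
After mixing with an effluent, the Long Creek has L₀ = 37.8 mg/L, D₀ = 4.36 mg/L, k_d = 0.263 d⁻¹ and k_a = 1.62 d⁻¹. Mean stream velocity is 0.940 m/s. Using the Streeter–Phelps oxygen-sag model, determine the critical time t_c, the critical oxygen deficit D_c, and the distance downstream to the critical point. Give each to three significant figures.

At the critical point dD/dt = 0, so k_d L₀ e^(−k_d t) = k_a D. Substituting D(t) from the Streeter–Phelps equation and solving for t gives
t_c = ln[(k_a/k_d)(1 − D₀(k_a−k_d)/(k_d L₀))] / (k_a−k_d).
Here k_a−k_d = 1.357 d⁻¹ and 1 − D₀(k_a−k_d)/(k_d L₀) = 1 − 4.36×1.357/(0.263×37.8) = 0.4049, so
t_c = ln(6.160 × 0.4049) / 1.357 = 0.9138 / 1.357 = 0.6734 d.
L(t_c) = L₀ e^(−k_d t_c) = 37.8 × 0.8377 = 31.66 mg/L, and at the critical point k_a D_c = k_d L, so D_c = (0.263/1.62) × 31.66 = 5.141 mg/L.
x_c = v t_c = 0.940 m/s × 0.6734 d × 86400 s/d = 54690 m ≈ 54.7 km.

t_c ≈ 0.673 d; D_c ≈ 5.14 mg/L; x_c ≈ 54.7 km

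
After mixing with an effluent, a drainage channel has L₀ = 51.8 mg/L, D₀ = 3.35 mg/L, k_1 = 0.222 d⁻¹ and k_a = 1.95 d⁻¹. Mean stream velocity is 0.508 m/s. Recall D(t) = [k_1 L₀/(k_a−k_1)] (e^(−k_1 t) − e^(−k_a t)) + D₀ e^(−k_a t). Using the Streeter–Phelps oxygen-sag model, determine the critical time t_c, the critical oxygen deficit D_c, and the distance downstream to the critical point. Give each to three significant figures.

t_c = [1/(k_a−k_1)] ln[(k_a/k_1)(1 − D₀(k_a−k_1)/(k_1 L₀))]
= [1/(1.95−0.222)] ln[(1.95/0.222)(1 − 3.35×1.728/(0.222×51.8))]
= (1/1.728) ln[8.784 × 0.4966] = 0.5787 × ln(4.362) = 0.5787 × 1.473 = 0.8524 d.
L(t_c) = L₀ e^(−k_1 t_c) = 51.8 × 0.8276 = 42.87 mg/L, and at the critical point k_a D_c = k_1 L, so D_c = (0.222/1.95) × 42.87 = 4.881 mg/L.
x_c = v t_c = 0.508 m/s × 0.8524 d × 86400 s/d = 37410 m ≈ 37.4 km.

t_c ≈ 0.852 d; D_c ≈ 4.88 mg/L; x_c ≈ 37.4 km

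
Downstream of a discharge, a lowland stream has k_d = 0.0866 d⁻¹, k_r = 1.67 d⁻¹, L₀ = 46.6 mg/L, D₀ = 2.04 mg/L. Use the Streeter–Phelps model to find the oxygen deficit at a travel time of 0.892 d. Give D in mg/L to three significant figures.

D ≈ 2.24 mg/L

k_d L₀/(k_r−k_d) = 0.0866×46.6/(1.67−0.0866) = 4.036/1.583 = 2.549 mg/L.
e^(−k_d t) = e^(−0.0866×0.8920) = 0.9257; e^(−k_r t) = e^(−1.67×0.8920) = 0.2255.
D = 2.549 × (0.9257 − 0.2255) + 2.04 × 0.2255 = 1.785 + 0.4599 = 2.245 mg/L.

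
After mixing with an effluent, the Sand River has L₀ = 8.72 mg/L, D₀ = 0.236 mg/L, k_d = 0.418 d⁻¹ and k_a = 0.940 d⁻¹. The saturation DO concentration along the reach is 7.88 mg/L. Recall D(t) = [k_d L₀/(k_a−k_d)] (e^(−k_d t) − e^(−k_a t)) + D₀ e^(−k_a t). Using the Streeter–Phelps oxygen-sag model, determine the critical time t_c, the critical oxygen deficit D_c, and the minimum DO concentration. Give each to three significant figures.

t_c ≈ 1.49 d; D_c ≈ 2.08 mg/L; min DO ≈ 5.80 mg/L

t_c = [1/(k_a−k_d)] ln[(k_a/k_d)(1 − D₀(k_a−k_d)/(k_d L₀))]
= [1/(0.940−0.418)] ln[(0.940/0.418)(1 − 0.236×0.5220/(0.418×8.72))]
= (1/0.5220) ln[2.249 × 0.9662] = 1.916 × ln(2.173) = 1.916 × 0.7760 = 1.487 d.
D_c = (k_d/k_a) L₀ e^(−k_d t_c) = (0.418/0.940) × 8.72 × e^(−0.418×1.487) = 0.4447 × 8.72 × 0.5372 = 2.083 mg/L.
Minimum DO = C_s − D_c = 7.88 − 2.083 = 5.797 mg/L.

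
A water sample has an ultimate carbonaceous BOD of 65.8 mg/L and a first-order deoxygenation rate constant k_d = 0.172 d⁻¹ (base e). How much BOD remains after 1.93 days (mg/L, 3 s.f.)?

L ≈ 47.2 mg/L

L_t = L₀ e^(−k_d t) = 65.8 × e^(−0.172×1.93) = 65.8 × 0.7175 = 47.21 mg/L.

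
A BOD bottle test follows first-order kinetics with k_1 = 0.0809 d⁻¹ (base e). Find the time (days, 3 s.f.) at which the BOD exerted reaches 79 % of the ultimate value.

y/L₀ = 1 − e^(−k_1 t) = 0.79 ⇒ e^(−k_1 t) = 0.210
t = −ln(0.210) / 0.0809 = 1.561 / 0.0809 = 19.29 d.

t ≈ 19.3 d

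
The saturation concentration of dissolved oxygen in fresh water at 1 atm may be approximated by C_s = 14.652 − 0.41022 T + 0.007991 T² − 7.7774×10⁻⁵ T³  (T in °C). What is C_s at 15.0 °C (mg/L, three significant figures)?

C_s ≈ 10.0 mg/L

C_s = 14.652 − 0.41022×15.0 + 0.007991×15.0² − 7.7774×10⁻⁵×15.0³ = 10.03 mg/L.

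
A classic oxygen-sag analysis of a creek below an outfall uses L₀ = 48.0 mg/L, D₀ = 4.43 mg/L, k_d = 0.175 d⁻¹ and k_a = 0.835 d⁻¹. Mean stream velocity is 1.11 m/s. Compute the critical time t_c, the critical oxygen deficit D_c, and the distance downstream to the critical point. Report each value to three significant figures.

At the critical point dD/dt = 0, so k_d L₀ e^(−k_d t) = k_a D. Substituting D(t) from the Streeter–Phelps equation and solving for t gives
t_c = ln[(k_a/k_d)(1 − D₀(k_a−k_d)/(k_d L₀))] / (k_a−k_d).
Here k_a−k_d = 0.6600 d⁻¹ and 1 − D₀(k_a−k_d)/(k_d L₀) = 1 − 4.43×0.6600/(0.175×48.0) = 0.6519, so
t_c = ln(4.771 × 0.6519) / 0.6600 = 1.135 / 0.6600 = 1.719 d.
L(t_c) = L₀ e^(−k_d t_c) = 48.0 × 0.7402 = 35.53 mg/L, and at the critical point k_a D_c = k_d L, so D_c = (0.175/0.835) × 35.53 = 7.446 mg/L.
x_c = v t_c = 1.11 m/s × 1.719 d × 86400 s/d = 164900 m ≈ 165 km.

t_c ≈ 1.72 d; D_c ≈ 7.45 mg/L; x_c ≈ 165 km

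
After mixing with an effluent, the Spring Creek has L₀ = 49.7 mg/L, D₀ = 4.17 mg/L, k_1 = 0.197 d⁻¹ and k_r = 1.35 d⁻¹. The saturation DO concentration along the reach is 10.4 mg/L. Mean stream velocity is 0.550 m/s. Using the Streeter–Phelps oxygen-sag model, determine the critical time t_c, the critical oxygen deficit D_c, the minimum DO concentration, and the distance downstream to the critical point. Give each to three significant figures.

t_c ≈ 1.08 d; D_c ≈ 5.86 mg/L; min DO ≈ 4.54 mg/L; x_c ≈ 51.5 km

t_c = [1/(k_r−k_1)] ln[(k_r/k_1)(1 − D₀(k_r−k_1)/(k_1 L₀))]
= [1/(1.35−0.197)] ln[(1.35/0.197)(1 − 4.17×1.153/(0.197×49.7))]
= (1/1.153) ln[6.853 × 0.5089] = 0.8673 × ln(3.488) = 0.8673 × 1.249 = 1.083 d.
L(t_c) = L₀ e^(−k_1 t_c) = 49.7 × 0.8078 = 40.15 mg/L, and at the critical point k_r D_c = k_1 L, so D_c = (0.197/1.35) × 40.15 = 5.859 mg/L.
Minimum DO = C_s − D_c = 10.4 − 5.859 = 4.541 mg/L.
x_c = v t_c = 0.550 m/s × 1.083 d × 86400 s/d = 51490 m ≈ 51.5 km.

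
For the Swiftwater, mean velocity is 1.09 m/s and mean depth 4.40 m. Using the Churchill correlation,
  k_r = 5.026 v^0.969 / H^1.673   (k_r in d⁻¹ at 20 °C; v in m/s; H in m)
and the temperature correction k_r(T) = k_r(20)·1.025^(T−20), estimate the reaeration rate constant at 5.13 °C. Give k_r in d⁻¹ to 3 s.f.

k_r ≈ 0.317 d⁻¹

k_r(20) = 5.026 × 1.09^0.969 / 4.40^1.673 = 5.026 × 1.087 / 11.93 = 0.4581 d⁻¹.
k_r(5.13) = 0.4581 × 1.025^(5.13−20) = 0.4581 × 0.6927 = 0.3173 d⁻¹.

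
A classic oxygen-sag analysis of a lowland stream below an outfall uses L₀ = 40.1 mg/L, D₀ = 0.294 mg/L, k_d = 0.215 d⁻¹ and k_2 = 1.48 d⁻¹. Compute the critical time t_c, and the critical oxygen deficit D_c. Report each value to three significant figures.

t_c ≈ 1.49 d; D_c ≈ 4.23 mg/L

With k_2/k_d = 6.884 and 1 − D₀(k_2−k_d)/(k_d L₀) = 0.9569,
t_c = ln(6.884 × 0.9569) / (1.48 − 0.215) = ln(6.587) / 1.265 = 1.885/1.265 = 1.490 d.
L(t_c) = L₀ e^(−k_d t_c) = 40.1 × 0.7259 = 29.11 mg/L, and at the critical point k_2 D_c = k_d L, so D_c = (0.215/1.48) × 29.11 = 4.228 mg/L.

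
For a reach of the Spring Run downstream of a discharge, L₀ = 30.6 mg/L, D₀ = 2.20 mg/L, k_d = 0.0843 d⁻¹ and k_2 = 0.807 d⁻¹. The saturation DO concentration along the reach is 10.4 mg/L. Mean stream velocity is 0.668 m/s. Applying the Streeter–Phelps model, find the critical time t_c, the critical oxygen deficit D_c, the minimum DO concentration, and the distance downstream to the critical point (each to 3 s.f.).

t_c ≈ 1.80 d; D_c ≈ 2.75 mg/L; min DO ≈ 7.65 mg/L; x_c ≈ 104 km

t_c = [1/(k_2−k_d)] ln[(k_2/k_d)(1 − D₀(k_2−k_d)/(k_d L₀))]
= [1/(0.807−0.0843)] ln[(0.807/0.0843)(1 − 2.20×0.7227/(0.0843×30.6))]
= (1/0.7227) ln[9.573 × 0.3836] = 1.384 × ln(3.673) = 1.384 × 1.301 = 1.800 d.
D_c = (k_d/k_2) L₀ e^(−k_d t_c) = (0.0843/0.807) × 30.6 × e^(−0.0843×1.800) = 0.1045 × 30.6 × 0.8592 = 2.746 mg/L.
Minimum DO = C_s − D_c = 10.4 − 2.746 = 7.654 mg/L.
x_c = v t_c = 0.668 m/s × 1.800 d × 86400 s/d = 103900 m ≈ 104 km.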